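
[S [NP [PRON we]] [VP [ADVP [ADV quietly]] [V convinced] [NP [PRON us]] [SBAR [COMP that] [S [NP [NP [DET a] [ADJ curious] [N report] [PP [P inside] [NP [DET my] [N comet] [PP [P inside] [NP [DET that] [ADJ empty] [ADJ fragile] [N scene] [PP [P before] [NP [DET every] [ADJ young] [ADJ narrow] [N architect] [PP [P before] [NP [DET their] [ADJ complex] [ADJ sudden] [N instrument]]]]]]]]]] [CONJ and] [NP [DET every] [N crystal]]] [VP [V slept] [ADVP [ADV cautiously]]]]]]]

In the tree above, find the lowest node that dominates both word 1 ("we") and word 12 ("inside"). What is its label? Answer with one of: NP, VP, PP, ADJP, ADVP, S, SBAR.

S

Word 1 lies under S → NP → PRON; word 12 lies under S → VP → SBAR → S → NP → NP → PP → NP → PP → P. The lowest shared node is the S.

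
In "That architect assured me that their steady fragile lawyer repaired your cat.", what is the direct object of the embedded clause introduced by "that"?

your cat

"repaired" heads the VP of the embedded clause introduced by "that", and "your cat" is its direct object.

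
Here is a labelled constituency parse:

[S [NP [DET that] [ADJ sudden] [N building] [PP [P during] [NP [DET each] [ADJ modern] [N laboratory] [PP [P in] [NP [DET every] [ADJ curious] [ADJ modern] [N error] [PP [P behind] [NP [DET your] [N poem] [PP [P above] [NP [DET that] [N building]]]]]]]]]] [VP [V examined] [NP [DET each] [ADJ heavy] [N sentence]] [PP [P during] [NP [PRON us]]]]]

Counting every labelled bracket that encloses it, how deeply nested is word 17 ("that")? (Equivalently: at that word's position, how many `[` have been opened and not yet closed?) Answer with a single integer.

11

The word sits inside DET, which is inside NP, inside PP, inside NP, inside PP, inside NP, inside PP, inside NP, inside PP, inside NP, inside S — 11 brackets in all.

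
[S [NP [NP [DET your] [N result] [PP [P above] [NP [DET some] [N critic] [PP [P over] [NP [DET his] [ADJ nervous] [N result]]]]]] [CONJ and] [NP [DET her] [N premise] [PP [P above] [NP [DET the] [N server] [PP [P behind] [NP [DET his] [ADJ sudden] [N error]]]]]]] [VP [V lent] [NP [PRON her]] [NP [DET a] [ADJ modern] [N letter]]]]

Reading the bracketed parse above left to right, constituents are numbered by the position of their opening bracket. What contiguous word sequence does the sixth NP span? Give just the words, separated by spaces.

the server behind his sudden error

The NP opening brackets appear, in order, over: "your result above some critic over his nervous result and her premise above the server behind his sudden error"; "your result above some critic over his nervous result"; "some critic over his nervous result"; "his nervous result"; "her premise above the server behind his sudden error"; "the server behind his sudden error"; "his sudden error"; "her"; "a modern letter". The sixth one spans "the server behind his sudden error".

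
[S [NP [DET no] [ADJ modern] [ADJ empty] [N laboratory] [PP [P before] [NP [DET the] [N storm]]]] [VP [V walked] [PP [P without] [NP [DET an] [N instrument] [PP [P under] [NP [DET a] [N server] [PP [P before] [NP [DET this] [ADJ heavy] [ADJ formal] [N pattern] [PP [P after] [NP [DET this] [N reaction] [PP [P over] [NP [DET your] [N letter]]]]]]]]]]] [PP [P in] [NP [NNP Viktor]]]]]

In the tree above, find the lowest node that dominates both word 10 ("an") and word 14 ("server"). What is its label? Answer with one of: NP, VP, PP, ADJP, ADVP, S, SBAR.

NP

Both words fall inside [NP an instrument under a server before this heavy formal pattern after this reaction over your letter] (words 10–25), and no smaller constituent contains them both. Label: NP.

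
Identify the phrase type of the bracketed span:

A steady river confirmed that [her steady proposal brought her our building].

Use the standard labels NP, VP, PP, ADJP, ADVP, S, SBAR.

The span is built around the head "brought" — a clause (S).

S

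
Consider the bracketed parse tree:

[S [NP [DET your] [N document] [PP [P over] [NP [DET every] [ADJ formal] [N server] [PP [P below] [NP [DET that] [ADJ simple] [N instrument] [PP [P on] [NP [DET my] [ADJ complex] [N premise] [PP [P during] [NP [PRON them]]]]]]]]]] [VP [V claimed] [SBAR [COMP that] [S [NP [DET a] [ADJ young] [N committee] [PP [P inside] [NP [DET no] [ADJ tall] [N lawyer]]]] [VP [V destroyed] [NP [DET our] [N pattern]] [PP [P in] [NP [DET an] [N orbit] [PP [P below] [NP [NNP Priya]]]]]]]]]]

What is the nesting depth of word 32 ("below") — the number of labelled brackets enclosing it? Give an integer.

9

Path from the root down to the word: S → VP → SBAR → S → VP → PP → NP → PP → P. That is 9 enclosing brackets.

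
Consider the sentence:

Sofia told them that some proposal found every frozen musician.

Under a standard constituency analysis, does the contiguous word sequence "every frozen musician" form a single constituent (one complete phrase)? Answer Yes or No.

"every frozen musician" is exactly the noun phrase [NP every frozen musician], a complete constituent.

Yes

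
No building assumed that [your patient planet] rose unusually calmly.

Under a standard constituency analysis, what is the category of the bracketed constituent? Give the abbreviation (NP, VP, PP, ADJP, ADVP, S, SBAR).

The span is built around the noun "planet" — a noun phrase (NP).

NP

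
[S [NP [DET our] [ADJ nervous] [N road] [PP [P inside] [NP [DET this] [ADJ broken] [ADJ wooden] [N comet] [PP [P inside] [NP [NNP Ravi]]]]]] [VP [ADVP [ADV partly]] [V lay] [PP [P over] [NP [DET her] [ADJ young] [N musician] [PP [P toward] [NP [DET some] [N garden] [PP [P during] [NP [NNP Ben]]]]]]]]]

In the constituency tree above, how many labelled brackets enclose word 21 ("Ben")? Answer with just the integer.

9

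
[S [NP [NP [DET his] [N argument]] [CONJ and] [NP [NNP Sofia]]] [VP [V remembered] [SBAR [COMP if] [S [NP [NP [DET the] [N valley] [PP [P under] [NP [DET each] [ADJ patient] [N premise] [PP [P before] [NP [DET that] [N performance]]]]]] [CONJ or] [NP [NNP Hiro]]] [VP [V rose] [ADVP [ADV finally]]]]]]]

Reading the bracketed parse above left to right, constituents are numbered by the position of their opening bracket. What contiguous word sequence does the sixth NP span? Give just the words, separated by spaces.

each patient premise before that performance

The NP opening brackets appear, in order, over: "his argument and Sofia"; "his argument"; "Sofia"; "the valley under each patient premise before that performance or Hiro"; "the valley under each patient premise before that performance"; "each patient premise before that performance"; "that performance"; "Hiro". The sixth one spans "each patient premise before that performance".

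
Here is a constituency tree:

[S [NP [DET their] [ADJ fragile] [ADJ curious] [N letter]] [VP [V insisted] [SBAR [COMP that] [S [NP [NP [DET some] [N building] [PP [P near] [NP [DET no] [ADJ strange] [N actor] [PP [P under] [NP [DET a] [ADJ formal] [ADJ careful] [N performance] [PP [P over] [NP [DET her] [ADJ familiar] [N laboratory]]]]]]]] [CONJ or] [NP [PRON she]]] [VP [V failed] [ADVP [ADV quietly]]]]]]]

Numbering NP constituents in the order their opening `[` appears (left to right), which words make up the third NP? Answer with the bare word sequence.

some building near no strange actor under a formal careful performance over her familiar laboratory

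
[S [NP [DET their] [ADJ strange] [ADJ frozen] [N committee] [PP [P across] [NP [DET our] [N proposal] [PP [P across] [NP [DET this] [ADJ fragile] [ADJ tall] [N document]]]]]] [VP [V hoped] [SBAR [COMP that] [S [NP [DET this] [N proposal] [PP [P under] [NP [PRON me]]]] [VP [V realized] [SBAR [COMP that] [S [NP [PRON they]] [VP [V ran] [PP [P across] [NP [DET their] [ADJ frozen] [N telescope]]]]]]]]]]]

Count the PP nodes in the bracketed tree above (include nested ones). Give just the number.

4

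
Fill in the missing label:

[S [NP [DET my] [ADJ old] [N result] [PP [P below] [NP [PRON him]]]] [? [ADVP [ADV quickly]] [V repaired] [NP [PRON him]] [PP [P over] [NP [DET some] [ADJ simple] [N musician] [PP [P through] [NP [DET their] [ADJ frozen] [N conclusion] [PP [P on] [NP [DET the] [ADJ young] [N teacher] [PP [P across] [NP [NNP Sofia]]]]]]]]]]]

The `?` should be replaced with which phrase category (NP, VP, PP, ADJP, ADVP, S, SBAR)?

Looking at what the `?` directly dominates — ADVP, V 'repaired', NP, PP — this is a verb phrase (VP).

VP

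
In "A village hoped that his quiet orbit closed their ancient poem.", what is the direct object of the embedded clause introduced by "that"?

Within the embedded clause introduced by "that", the direct object of "closed" is "their ancient poem".

their ancient poem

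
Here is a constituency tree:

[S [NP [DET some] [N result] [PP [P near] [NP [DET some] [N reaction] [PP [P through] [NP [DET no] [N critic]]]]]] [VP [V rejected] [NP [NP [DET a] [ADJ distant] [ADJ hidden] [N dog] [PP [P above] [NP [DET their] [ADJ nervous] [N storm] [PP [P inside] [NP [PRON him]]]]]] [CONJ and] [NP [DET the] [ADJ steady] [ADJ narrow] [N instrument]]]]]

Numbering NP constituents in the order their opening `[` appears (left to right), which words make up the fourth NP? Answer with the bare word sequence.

The NP opening brackets appear, in order, over: "some result near some reaction through no critic"; "some reaction through no critic"; "no critic"; "a distant hidden dog above their nervous storm inside him and the steady narrow instrument"; "a distant hidden dog above their nervous storm inside him"; "their nervous storm inside him"; "him"; "the steady narrow instrument". The fourth one spans "a distant hidden dog above their nervous storm inside him and the steady narrow instrument".

a distant hidden dog above their nervous storm inside him and the steady narrow instrument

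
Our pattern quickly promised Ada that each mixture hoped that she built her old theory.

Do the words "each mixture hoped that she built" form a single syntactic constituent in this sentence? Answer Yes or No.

No

"each" belongs to the noun phrase "each mixture" while "built" belongs to the verb phrase "hoped that she built her old theory"; a span that runs across that boundary is not a single phrase.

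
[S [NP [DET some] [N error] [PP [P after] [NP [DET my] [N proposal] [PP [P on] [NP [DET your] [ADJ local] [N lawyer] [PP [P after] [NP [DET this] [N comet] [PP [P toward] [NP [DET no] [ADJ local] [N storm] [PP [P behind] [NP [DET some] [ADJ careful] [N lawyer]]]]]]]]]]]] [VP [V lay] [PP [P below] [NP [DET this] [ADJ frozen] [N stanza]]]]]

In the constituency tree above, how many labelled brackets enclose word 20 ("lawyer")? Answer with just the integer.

13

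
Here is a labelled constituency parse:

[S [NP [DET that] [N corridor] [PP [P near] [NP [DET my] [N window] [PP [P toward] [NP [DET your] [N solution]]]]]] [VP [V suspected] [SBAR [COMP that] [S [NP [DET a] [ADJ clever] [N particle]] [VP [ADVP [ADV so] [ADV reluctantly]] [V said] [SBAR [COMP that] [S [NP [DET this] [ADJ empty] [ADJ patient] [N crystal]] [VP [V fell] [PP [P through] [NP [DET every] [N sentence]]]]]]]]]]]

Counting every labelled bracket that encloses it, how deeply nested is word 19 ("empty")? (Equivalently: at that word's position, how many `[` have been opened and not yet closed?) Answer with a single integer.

9

The word sits inside ADJ, which is inside NP, inside S, inside SBAR, inside VP, inside S, inside SBAR, inside VP, inside S — 9 brackets in all.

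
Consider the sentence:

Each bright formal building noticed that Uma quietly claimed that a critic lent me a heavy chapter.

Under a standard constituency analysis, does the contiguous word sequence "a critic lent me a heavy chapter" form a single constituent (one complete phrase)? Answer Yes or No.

Yes

These words form the whole clause headed by "lent", so yes — one constituent.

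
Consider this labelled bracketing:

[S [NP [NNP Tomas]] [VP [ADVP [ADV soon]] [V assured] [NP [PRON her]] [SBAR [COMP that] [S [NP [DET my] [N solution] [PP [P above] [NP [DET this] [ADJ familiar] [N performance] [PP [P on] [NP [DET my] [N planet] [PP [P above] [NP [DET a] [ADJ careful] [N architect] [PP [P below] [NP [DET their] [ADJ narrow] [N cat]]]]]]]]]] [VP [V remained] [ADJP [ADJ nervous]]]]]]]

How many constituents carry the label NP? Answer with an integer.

Listing each NP by its span: [NP Tomas]; [NP her]; [NP my solution above this familiar performance on my planet above a careful architect below their narrow cat]; [NP this familiar performance on my planet above a careful architect below their narrow cat]; [NP my planet above a careful architect below their narrow cat]; [NP a careful architect below their narrow cat] … — that makes 7.

7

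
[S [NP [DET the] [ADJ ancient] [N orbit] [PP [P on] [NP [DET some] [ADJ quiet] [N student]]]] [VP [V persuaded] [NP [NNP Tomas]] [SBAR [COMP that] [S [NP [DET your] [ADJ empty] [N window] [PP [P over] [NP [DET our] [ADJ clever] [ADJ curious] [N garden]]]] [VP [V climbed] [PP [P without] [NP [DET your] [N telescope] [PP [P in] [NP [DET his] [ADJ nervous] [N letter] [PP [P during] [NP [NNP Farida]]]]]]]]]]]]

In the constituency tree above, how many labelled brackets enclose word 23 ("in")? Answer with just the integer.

9

Counting open brackets not yet closed at "in": [S [VP [SBAR [S [VP [PP [NP [PP [P = 9.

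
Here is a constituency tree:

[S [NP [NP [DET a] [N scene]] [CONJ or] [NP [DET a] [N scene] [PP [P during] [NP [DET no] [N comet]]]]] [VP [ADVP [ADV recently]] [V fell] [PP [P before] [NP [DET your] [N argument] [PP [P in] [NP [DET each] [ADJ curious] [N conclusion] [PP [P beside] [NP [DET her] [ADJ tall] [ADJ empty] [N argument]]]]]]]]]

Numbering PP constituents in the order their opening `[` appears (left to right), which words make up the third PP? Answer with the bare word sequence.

in each curious conclusion beside her tall empty argument

The PP opening brackets appear, in order, over: "during no comet"; "before your argument in each curious conclusion beside her tall empty argument"; "in each curious conclusion beside her tall empty argument"; "beside her tall empty argument". The third one spans "in each curious conclusion beside her tall empty argument".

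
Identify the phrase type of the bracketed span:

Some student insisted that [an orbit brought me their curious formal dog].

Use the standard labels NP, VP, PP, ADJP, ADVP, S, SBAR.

S

"brought" is the head of the bracketed span, so the span is a clause: S.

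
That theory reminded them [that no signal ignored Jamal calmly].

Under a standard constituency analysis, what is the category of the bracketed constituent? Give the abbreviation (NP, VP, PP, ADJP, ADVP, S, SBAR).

The span is built around the complementizer "that" — a subordinate clause (SBAR).

SBAR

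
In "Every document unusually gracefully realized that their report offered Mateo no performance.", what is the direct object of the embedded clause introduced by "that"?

no performance

"offered" heads the VP of the embedded clause introduced by "that", and "no performance" is its direct object.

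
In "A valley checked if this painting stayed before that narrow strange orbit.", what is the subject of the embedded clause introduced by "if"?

this painting

In the embedded clause introduced by "if" the verb is "stayed"; the NP preceding it, "this painting", is the subject.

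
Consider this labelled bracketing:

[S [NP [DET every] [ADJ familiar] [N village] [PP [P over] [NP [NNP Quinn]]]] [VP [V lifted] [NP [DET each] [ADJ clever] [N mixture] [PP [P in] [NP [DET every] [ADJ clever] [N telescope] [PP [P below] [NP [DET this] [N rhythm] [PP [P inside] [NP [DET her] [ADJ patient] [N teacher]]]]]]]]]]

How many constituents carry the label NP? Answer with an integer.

6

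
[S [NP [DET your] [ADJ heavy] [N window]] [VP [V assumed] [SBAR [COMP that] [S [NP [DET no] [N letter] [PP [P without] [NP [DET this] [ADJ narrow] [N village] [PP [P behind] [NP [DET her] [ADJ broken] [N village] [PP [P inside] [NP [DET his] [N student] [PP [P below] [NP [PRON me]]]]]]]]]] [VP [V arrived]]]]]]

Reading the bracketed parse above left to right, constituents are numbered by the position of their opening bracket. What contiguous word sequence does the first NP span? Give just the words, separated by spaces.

your heavy window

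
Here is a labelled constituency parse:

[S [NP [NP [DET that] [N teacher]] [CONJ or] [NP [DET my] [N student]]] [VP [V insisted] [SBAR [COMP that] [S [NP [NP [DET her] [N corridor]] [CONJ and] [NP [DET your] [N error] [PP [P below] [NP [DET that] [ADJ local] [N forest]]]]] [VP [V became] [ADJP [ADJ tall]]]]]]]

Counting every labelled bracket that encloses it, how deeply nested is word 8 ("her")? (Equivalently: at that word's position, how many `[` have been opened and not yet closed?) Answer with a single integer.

7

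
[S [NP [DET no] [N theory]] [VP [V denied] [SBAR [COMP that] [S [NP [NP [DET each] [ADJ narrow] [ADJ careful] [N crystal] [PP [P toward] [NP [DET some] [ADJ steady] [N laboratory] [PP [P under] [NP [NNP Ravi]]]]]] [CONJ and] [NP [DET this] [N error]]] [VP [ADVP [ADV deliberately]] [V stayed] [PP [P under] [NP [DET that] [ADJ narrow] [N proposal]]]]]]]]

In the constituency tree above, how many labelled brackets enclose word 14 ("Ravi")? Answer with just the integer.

11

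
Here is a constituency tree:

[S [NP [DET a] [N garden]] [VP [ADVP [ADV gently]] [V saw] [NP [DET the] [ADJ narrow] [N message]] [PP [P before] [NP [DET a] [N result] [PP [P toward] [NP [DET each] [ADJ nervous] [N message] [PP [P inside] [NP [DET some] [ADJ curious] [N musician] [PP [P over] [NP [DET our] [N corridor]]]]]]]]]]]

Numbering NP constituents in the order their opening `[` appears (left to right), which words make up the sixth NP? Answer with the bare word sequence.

our corridor

The NP opening brackets appear, in order, over: "a garden"; "the narrow message"; "a result toward each nervous message inside some curious musician over our corridor"; "each nervous message inside some curious musician over our corridor"; "some curious musician over our corridor"; "our corridor". The sixth one spans "our corridor".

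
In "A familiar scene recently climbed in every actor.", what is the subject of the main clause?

a familiar scene

In the main clause the verb is "climbed"; the NP preceding it, "a familiar scene", is the subject.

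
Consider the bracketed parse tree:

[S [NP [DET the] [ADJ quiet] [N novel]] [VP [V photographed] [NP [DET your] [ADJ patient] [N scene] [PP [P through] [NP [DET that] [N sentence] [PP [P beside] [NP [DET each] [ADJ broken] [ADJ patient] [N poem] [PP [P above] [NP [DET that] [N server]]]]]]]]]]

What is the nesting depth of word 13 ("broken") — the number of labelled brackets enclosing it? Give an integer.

8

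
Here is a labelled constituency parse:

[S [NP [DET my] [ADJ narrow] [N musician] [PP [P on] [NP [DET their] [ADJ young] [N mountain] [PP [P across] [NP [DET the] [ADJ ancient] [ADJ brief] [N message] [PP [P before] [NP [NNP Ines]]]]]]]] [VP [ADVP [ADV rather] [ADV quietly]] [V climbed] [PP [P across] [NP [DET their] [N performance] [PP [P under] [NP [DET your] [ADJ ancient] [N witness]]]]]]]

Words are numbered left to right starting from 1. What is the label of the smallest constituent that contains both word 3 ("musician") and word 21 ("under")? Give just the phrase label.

S

Word 3 lies under S → NP → N; word 21 lies under S → VP → PP → NP → PP → P. The lowest shared node is the S.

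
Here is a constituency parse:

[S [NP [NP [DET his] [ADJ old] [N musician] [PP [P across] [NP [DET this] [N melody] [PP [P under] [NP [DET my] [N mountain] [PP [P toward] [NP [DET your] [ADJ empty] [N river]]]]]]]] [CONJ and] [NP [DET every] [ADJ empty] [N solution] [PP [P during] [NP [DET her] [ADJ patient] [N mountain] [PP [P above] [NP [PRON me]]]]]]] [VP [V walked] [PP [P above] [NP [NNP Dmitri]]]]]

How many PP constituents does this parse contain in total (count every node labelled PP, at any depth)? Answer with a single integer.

6

The PP constituents are: [PP across this melody under my mountain toward your empty river]; [PP under my mountain toward your empty river]; [PP toward your empty river]; [PP during her patient mountain above me]; [PP above me]; [PP above Dmitri]. Total: 6.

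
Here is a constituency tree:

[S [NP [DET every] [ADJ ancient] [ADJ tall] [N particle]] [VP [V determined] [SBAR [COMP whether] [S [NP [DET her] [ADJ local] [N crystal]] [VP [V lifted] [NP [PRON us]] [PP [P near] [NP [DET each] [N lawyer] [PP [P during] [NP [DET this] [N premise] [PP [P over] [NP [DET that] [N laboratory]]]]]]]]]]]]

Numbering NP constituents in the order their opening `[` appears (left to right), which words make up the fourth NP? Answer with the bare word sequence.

Opening `[NP` markers occur at word positions 1, 7, 11, 13, 16, 19; the fourth of these opens the constituent [NP each lawyer during this premise over that laboratory].

each lawyer during this premise over that laboratory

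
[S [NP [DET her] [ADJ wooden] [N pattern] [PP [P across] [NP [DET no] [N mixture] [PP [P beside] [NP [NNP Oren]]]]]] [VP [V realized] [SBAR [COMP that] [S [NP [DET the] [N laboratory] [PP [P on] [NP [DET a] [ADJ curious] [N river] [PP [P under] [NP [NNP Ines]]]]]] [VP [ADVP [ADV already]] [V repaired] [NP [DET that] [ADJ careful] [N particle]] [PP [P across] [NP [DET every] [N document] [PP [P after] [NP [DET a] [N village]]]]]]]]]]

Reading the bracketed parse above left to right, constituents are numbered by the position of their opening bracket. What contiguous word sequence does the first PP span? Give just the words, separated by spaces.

Opening `[PP` markers occur at word positions 4, 7, 13, 17, 24, 27; the first of these opens the constituent [PP across no mixture beside Oren].

across no mixture beside Oren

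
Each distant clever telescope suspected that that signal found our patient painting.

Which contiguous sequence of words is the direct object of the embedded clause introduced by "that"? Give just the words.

our patient painting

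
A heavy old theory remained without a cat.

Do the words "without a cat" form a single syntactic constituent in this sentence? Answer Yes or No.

Yes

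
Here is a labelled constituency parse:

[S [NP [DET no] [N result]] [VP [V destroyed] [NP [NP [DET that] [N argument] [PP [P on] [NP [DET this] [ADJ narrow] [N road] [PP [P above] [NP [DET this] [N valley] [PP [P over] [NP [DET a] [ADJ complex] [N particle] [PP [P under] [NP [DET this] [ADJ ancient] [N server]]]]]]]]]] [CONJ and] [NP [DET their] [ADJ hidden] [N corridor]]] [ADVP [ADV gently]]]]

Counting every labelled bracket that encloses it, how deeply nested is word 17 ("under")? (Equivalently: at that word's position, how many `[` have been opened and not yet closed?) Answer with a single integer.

Path from the root down to the word: S → VP → NP → NP → PP → NP → PP → NP → PP → NP → PP → P. That is 12 enclosing brackets.

12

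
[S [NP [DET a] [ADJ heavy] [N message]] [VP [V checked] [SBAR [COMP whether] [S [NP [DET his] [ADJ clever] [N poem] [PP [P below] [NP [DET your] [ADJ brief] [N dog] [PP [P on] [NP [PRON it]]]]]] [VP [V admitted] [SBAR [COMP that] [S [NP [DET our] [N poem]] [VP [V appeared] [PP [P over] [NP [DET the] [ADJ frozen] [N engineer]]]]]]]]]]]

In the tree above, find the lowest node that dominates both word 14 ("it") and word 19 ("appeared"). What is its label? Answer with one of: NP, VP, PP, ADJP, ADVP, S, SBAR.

S

Both words fall inside [S his clever poem below your brief dog on it admitted that our poem appeared over the frozen engineer] (words 6–23), and no smaller constituent contains them both. Label: S.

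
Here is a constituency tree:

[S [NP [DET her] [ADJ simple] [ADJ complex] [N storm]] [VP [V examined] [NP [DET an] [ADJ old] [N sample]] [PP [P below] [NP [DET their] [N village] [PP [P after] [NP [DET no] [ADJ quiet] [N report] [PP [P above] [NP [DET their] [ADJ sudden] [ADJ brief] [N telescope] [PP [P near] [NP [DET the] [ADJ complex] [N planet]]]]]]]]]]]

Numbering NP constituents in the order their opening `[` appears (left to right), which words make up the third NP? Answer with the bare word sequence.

their village after no quiet report above their sudden brief telescope near the complex planet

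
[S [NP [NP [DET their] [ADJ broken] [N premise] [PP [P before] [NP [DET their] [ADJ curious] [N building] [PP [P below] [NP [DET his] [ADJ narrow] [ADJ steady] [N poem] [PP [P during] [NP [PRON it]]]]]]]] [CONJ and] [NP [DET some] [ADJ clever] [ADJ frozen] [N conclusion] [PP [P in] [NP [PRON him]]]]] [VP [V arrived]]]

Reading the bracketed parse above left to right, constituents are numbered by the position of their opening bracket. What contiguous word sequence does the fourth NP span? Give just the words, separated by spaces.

his narrow steady poem during it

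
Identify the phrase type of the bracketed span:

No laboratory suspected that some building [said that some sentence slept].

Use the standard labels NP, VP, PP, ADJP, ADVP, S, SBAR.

"said" is the head of the bracketed span, so the span is a verb phrase: VP.

VP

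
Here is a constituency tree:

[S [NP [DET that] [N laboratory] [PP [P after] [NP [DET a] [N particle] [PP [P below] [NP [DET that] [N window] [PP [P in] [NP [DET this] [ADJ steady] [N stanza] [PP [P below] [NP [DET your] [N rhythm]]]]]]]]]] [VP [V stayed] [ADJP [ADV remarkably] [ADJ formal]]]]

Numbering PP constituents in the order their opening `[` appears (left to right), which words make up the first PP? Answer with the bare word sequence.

after a particle below that window in this steady stanza below your rhythm

Opening `[PP` markers occur at word positions 3, 6, 9, 13; the first of these opens the constituent [PP after a particle below that window in this steady stanza below your rhythm].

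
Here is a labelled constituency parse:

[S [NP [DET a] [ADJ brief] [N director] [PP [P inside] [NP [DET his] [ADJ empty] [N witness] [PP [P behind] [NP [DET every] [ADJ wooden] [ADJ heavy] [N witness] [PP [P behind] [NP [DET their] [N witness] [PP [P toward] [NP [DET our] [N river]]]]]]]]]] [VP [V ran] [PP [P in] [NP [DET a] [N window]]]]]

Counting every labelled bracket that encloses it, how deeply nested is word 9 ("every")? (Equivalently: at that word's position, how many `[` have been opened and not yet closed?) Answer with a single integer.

7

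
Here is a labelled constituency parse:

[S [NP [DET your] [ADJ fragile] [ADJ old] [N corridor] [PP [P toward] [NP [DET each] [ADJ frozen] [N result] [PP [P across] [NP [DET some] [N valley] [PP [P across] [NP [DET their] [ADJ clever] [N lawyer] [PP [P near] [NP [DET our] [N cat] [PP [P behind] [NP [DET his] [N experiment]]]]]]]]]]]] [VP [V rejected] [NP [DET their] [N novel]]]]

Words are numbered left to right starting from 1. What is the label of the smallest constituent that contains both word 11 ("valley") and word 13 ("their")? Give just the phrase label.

NP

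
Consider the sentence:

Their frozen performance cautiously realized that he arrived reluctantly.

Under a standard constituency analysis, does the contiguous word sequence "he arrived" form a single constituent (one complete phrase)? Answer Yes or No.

The sequence begins inside the noun phrase "he" and ends inside the verb phrase "arrived reluctantly"; it crosses a phrase boundary, so no single node in the tree spans exactly those words.

No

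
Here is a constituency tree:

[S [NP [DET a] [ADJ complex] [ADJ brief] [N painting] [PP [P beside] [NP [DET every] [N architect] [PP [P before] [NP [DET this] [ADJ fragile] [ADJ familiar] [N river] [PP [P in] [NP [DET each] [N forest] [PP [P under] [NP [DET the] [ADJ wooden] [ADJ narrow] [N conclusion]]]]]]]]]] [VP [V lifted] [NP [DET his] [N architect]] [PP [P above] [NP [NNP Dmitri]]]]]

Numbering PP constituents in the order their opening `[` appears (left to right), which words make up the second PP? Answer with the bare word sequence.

The PP opening brackets appear, in order, over: "beside every architect before this fragile familiar river in each forest under the wooden narrow conclusion"; "before this fragile familiar river in each forest under the wooden narrow conclusion"; "in each forest under the wooden narrow conclusion"; "under the wooden narrow conclusion"; "above Dmitri". The second one spans "before this fragile familiar river in each forest under the wooden narrow conclusion".

before this fragile familiar river in each forest under the wooden narrow conclusion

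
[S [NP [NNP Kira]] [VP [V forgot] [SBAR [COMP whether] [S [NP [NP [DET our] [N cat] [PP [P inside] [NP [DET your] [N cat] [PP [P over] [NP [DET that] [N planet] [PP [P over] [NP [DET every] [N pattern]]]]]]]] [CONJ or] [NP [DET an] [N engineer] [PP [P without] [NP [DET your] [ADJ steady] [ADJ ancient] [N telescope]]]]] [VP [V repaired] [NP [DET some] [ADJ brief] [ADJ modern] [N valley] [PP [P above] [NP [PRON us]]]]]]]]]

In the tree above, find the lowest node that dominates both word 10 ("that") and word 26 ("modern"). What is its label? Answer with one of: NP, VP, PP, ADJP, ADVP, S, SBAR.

S

Both words fall inside [S our cat inside your cat over that planet over every pattern or an engineer without your steady ancient telescope repaired some brief modern valley above us] (words 4–29), and no smaller constituent contains them both. Label: S.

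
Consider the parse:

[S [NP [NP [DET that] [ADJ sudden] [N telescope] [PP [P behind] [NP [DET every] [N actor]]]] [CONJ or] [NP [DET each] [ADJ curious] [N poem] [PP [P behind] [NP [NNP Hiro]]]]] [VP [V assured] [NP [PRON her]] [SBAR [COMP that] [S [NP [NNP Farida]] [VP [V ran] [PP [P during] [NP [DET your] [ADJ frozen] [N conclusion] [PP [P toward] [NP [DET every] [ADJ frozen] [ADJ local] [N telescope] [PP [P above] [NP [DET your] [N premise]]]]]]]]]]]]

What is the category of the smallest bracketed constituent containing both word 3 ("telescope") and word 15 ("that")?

Both words fall inside [S that sudden telescope behind every actor or each curious poem behind Hiro assured her that Farida ran during your frozen conclusion toward every frozen local telescope above your premise] (words 1–29), and no smaller constituent contains them both. Label: S.

S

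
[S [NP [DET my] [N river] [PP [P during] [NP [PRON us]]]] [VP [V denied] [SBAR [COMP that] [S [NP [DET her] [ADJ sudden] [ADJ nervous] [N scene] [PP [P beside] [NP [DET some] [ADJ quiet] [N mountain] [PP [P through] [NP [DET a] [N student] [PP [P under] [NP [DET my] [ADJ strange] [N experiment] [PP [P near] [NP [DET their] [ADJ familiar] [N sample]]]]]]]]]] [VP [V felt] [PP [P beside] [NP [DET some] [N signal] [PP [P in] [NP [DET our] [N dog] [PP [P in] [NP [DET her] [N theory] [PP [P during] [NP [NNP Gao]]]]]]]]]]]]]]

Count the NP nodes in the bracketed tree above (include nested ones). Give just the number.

11

The NP constituents are: [NP my river during us]; [NP us]; [NP her sudden nervous scene beside some quiet mountain through a student under my strange experiment near their familiar sample]; [NP some quiet mountain through a student under my strange experiment near their familiar sample]; [NP a student under my strange experiment near their familiar sample]; [NP my strange experiment near their familiar sample] …. Total: 11.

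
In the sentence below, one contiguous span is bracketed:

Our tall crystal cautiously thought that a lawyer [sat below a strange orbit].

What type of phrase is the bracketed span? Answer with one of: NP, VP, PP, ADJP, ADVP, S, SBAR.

VP

"sat" is the head of the bracketed span, so the span is a verb phrase: VP.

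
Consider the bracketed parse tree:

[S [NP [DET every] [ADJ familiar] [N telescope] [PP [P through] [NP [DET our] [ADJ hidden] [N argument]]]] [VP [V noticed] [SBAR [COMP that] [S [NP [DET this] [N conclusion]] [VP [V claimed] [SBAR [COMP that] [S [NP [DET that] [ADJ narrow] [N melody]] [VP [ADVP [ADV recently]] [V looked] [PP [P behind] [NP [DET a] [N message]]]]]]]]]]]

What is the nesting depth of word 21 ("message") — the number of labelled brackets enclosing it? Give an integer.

Counting open brackets not yet closed at "message": [S [VP [SBAR [S [VP [SBAR [S [VP [PP [NP [N = 11.

11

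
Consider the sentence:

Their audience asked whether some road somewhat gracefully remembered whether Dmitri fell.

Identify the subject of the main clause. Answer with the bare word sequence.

"their audience" is the NP that combines with the VP headed by "asked" to form the main clause — the subject.

their audience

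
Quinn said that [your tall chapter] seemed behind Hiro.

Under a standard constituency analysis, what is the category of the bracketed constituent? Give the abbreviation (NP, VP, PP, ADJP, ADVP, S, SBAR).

NP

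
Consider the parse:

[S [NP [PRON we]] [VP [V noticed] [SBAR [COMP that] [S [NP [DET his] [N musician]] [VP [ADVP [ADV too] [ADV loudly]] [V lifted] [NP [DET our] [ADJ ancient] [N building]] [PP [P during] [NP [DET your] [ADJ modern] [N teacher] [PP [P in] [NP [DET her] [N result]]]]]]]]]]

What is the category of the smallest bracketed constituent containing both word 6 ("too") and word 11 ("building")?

VP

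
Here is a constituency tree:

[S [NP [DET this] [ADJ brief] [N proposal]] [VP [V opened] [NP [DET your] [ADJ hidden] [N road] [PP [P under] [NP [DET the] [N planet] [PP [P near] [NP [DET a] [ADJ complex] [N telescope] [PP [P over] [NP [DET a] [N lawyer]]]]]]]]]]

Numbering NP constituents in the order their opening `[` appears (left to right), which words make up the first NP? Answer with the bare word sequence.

The NP opening brackets appear, in order, over: "this brief proposal"; "your hidden road under the planet near a complex telescope over a lawyer"; "the planet near a complex telescope over a lawyer"; "a complex telescope over a lawyer"; "a lawyer". The first one spans "this brief proposal".

this brief proposal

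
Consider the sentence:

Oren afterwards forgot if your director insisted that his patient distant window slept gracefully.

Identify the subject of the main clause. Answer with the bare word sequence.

Oren

In the main clause the verb is "forgot"; the NP preceding it, "Oren", is the subject.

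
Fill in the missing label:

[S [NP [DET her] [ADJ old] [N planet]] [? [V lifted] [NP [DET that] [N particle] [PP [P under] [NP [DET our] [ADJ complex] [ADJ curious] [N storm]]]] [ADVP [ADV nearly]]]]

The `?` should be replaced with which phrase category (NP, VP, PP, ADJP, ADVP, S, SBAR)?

The `?` node immediately contains: V 'lifted', NP, ADVP. That is the internal structure of a verb phrase, so the label is VP.

VP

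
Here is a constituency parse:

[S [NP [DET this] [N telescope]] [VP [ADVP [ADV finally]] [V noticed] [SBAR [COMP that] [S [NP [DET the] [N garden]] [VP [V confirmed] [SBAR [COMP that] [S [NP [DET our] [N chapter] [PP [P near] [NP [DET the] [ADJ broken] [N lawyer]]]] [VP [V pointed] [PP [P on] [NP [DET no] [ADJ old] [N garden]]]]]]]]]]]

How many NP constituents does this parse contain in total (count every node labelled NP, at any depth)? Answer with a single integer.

5

Scanning left to right, an opening `[NP` appears at word positions 1, 6, 10, 13, 18 — 5 in total.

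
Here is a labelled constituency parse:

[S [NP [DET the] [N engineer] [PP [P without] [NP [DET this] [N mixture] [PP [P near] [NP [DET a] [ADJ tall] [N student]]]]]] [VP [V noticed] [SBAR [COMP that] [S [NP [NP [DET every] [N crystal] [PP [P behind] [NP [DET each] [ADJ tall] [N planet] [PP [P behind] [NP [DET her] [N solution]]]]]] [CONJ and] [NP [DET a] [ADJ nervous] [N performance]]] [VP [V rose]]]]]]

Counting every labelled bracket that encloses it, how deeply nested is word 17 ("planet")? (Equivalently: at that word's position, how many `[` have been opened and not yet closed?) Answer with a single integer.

9

Path from the root down to the word: S → VP → SBAR → S → NP → NP → PP → NP → N. That is 9 enclosing brackets.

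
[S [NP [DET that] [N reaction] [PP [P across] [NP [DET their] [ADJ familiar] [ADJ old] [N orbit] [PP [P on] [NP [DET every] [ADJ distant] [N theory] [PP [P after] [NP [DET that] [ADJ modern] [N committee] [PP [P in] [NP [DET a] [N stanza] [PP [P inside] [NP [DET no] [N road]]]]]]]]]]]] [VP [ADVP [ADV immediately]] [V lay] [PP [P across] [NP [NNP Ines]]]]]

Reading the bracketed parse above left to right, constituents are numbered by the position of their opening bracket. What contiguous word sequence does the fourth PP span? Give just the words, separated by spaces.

in a stanza inside no road

In left-to-right order the PP constituents are "across their familiar old orbit on every distant theory after that modern committee in a stanza inside no road"; "on every distant theory after that modern committee in a stanza inside no road"; "after that modern committee in a stanza inside no road"; "in a stanza inside no road"; "inside no road"; "across Ines". Number 4 is "in a stanza inside no road".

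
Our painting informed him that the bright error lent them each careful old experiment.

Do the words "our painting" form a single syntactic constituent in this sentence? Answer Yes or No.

Yes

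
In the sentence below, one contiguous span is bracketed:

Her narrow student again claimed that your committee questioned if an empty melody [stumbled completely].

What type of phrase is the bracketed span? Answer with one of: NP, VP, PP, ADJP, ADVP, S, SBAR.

The bracketed span "stumbled completely" is headed by "stumbled", making it a verb phrase (VP).

VP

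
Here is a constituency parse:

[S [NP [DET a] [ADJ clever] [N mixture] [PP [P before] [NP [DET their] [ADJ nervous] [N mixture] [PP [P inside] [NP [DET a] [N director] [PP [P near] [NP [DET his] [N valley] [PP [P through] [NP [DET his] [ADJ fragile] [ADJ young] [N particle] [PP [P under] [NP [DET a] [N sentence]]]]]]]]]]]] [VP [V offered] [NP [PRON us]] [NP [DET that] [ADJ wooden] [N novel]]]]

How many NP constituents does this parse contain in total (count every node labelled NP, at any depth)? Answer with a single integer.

8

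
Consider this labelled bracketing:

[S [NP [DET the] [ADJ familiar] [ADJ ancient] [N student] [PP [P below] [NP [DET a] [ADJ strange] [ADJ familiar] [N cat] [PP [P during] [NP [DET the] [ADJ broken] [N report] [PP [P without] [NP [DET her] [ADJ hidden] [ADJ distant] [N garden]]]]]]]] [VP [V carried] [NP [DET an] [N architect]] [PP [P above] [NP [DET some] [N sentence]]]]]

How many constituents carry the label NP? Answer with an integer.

The NP constituents are: [NP the familiar ancient student below a strange familiar cat during the broken report without her hidden distant garden]; [NP a strange familiar cat during the broken report without her hidden distant garden]; [NP the broken report without her hidden distant garden]; [NP her hidden distant garden]; [NP an architect]; [NP some sentence]. Total: 6.

6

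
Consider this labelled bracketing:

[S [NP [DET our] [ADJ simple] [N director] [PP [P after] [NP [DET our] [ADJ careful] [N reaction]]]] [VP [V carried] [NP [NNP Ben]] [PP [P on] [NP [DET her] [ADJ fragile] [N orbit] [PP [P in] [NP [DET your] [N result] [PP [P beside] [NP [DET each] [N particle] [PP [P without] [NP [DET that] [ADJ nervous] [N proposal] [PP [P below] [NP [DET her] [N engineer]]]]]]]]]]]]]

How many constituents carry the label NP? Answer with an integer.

8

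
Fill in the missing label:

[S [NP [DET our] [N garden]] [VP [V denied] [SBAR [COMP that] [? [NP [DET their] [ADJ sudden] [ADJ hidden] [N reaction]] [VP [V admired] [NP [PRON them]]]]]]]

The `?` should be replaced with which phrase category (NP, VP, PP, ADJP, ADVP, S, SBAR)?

S

The `?` node immediately contains: NP, VP. That is the internal structure of a clause, so the label is S.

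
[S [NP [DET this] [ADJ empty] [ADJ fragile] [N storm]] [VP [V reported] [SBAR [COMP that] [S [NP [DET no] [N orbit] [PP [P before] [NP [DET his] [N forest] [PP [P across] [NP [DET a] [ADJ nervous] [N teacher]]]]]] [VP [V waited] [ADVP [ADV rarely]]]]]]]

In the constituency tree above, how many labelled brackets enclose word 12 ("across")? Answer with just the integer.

Counting open brackets not yet closed at "across": [S [VP [SBAR [S [NP [PP [NP [PP [P = 9.

9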